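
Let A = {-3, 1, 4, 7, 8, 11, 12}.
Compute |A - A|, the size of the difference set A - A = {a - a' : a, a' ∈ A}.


A - A = {a - a' : a, a' ∈ A}; |A| = 7.
Bounds: 2|A|-1 ≤ |A - A| ≤ |A|² - |A| + 1, i.e. 13 ≤ |A - A| ≤ 43.
Note: 0 ∈ A - A always (from a - a). The set is symmetric: if d ∈ A - A then -d ∈ A - A.
Enumerate nonzero differences d = a - a' with a > a' (then include -d):
Positive differences: {1, 3, 4, 5, 6, 7, 8, 10, 11, 14, 15}
Full difference set: {0} ∪ (positive diffs) ∪ (negative diffs).
|A - A| = 1 + 2·11 = 23 (matches direct enumeration: 23).

|A - A| = 23


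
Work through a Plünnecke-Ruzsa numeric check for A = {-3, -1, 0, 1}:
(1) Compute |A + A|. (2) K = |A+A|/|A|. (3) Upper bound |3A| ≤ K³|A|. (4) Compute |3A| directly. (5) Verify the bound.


|A| = 4.
Step 1: Compute A + A by enumerating all 16 pairs.
A + A = {-6, -4, -3, -2, -1, 0, 1, 2}, so |A + A| = 8.
Step 2: Doubling constant K = |A + A|/|A| = 8/4 = 8/4 ≈ 2.0000.
Step 3: Plünnecke-Ruzsa gives |3A| ≤ K³·|A| = (2.0000)³ · 4 ≈ 32.0000.
Step 4: Compute 3A = A + A + A directly by enumerating all triples (a,b,c) ∈ A³; |3A| = 12.
Step 5: Check 12 ≤ 32.0000? Yes ✓.

K = 8/4, Plünnecke-Ruzsa bound K³|A| ≈ 32.0000, |3A| = 12, inequality holds.


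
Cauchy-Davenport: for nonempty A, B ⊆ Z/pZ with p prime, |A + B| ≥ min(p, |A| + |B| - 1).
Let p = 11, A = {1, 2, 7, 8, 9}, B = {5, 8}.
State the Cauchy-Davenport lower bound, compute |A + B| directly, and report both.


Cauchy-Davenport: |A + B| ≥ min(p, |A| + |B| - 1) for A, B nonempty in Z/pZ.
|A| = 5, |B| = 2, p = 11.
CD lower bound = min(11, 5 + 2 - 1) = min(11, 6) = 6.
Compute A + B mod 11 directly:
a = 1: 1+5=6, 1+8=9
a = 2: 2+5=7, 2+8=10
a = 7: 7+5=1, 7+8=4
a = 8: 8+5=2, 8+8=5
a = 9: 9+5=3, 9+8=6
A + B = {1, 2, 3, 4, 5, 6, 7, 9, 10}, so |A + B| = 9.
Verify: 9 ≥ 6? Yes ✓.

CD lower bound = 6, actual |A + B| = 9.


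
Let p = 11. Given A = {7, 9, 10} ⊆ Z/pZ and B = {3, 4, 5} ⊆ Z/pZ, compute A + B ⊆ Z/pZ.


Work in Z/11Z: reduce every sum a + b modulo 11.
Enumerate all 9 pairs:
a = 7: 7+3=10, 7+4=0, 7+5=1
a = 9: 9+3=1, 9+4=2, 9+5=3
a = 10: 10+3=2, 10+4=3, 10+5=4
Distinct residues collected: {0, 1, 2, 3, 4, 10}
|A + B| = 6 (out of 11 total residues).

A + B = {0, 1, 2, 3, 4, 10}


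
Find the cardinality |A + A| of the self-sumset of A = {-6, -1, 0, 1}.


A + A = {a + a' : a, a' ∈ A}; |A| = 4.
General bounds: 2|A| - 1 ≤ |A + A| ≤ |A|(|A|+1)/2, i.e. 7 ≤ |A + A| ≤ 10.
Lower bound 2|A|-1 is attained iff A is an arithmetic progression.
Enumerate sums a + a' for a ≤ a' (symmetric, so this suffices):
a = -6: -6+-6=-12, -6+-1=-7, -6+0=-6, -6+1=-5
a = -1: -1+-1=-2, -1+0=-1, -1+1=0
a = 0: 0+0=0, 0+1=1
a = 1: 1+1=2
Distinct sums: {-12, -7, -6, -5, -2, -1, 0, 1, 2}
|A + A| = 9

|A + A| = 9


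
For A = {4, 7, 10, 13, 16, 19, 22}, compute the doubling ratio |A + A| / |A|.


|A| = 7.
Compute A + A by enumerating all 49 pairs.
A + A = {8, 11, 14, 17, 20, 23, 26, 29, 32, 35, 38, 41, 44}, so |A + A| = 13.
K = |A + A| / |A| = 13/7 (already in lowest terms) ≈ 1.8571.
Reference: AP of size 7 gives K = 13/7 ≈ 1.8571; a fully generic set of size 7 gives K ≈ 4.0000.

|A| = 7, |A + A| = 13, K = 13/7.


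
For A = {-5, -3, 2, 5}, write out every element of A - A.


A - A = {a - a' : a, a' ∈ A}.
Compute a - a' for each ordered pair (a, a'):
a = -5: -5--5=0, -5--3=-2, -5-2=-7, -5-5=-10
a = -3: -3--5=2, -3--3=0, -3-2=-5, -3-5=-8
a = 2: 2--5=7, 2--3=5, 2-2=0, 2-5=-3
a = 5: 5--5=10, 5--3=8, 5-2=3, 5-5=0
Collecting distinct values (and noting 0 appears from a-a):
A - A = {-10, -8, -7, -5, -3, -2, 0, 2, 3, 5, 7, 8, 10}
|A - A| = 13

A - A = {-10, -8, -7, -5, -3, -2, 0, 2, 3, 5, 7, 8, 10}


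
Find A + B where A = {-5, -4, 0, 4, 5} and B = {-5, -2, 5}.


A + B = {a + b : a ∈ A, b ∈ B}.
Enumerate all |A|·|B| = 5·3 = 15 pairs (a, b) and collect distinct sums.
a = -5: -5+-5=-10, -5+-2=-7, -5+5=0
a = -4: -4+-5=-9, -4+-2=-6, -4+5=1
a = 0: 0+-5=-5, 0+-2=-2, 0+5=5
a = 4: 4+-5=-1, 4+-2=2, 4+5=9
a = 5: 5+-5=0, 5+-2=3, 5+5=10
Collecting distinct sums: A + B = {-10, -9, -7, -6, -5, -2, -1, 0, 1, 2, 3, 5, 9, 10}
|A + B| = 14

A + B = {-10, -9, -7, -6, -5, -2, -1, 0, 1, 2, 3, 5, 9, 10}


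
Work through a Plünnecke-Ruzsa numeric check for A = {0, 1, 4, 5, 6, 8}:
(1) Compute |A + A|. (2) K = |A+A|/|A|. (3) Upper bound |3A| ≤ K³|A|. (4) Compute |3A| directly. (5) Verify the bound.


|A| = 6.
Step 1: Compute A + A by enumerating all 36 pairs.
A + A = {0, 1, 2, 4, 5, 6, 7, 8, 9, 10, 11, 12, 13, 14, 16}, so |A + A| = 15.
Step 2: Doubling constant K = |A + A|/|A| = 15/6 = 15/6 ≈ 2.5000.
Step 3: Plünnecke-Ruzsa gives |3A| ≤ K³·|A| = (2.5000)³ · 6 ≈ 93.7500.
Step 4: Compute 3A = A + A + A directly by enumerating all triples (a,b,c) ∈ A³; |3A| = 24.
Step 5: Check 24 ≤ 93.7500? Yes ✓.

K = 15/6, Plünnecke-Ruzsa bound K³|A| ≈ 93.7500, |3A| = 24, inequality holds.


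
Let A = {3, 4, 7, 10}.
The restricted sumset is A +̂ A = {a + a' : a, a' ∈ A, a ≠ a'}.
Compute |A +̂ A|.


Restricted sumset: A +̂ A = {a + a' : a ∈ A, a' ∈ A, a ≠ a'}.
Equivalently, take A + A and drop any sum 2a that is achievable ONLY as a + a for a ∈ A (i.e. sums representable only with equal summands).
Enumerate pairs (a, a') with a < a' (symmetric, so each unordered pair gives one sum; this covers all a ≠ a'):
  3 + 4 = 7
  3 + 7 = 10
  3 + 10 = 13
  4 + 7 = 11
  4 + 10 = 14
  7 + 10 = 17
Collected distinct sums: {7, 10, 11, 13, 14, 17}
|A +̂ A| = 6
(Reference bound: |A +̂ A| ≥ 2|A| - 3 for |A| ≥ 2, with |A| = 4 giving ≥ 5.)

|A +̂ A| = 6


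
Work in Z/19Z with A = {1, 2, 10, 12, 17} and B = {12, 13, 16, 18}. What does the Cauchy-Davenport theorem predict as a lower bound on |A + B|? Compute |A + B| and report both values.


Cauchy-Davenport: |A + B| ≥ min(p, |A| + |B| - 1) for A, B nonempty in Z/pZ.
|A| = 5, |B| = 4, p = 19.
CD lower bound = min(19, 5 + 4 - 1) = min(19, 8) = 8.
Compute A + B mod 19 directly:
a = 1: 1+12=13, 1+13=14, 1+16=17, 1+18=0
a = 2: 2+12=14, 2+13=15, 2+16=18, 2+18=1
a = 10: 10+12=3, 10+13=4, 10+16=7, 10+18=9
a = 12: 12+12=5, 12+13=6, 12+16=9, 12+18=11
a = 17: 17+12=10, 17+13=11, 17+16=14, 17+18=16
A + B = {0, 1, 3, 4, 5, 6, 7, 9, 10, 11, 13, 14, 15, 16, 17, 18}, so |A + B| = 16.
Verify: 16 ≥ 8? Yes ✓.

CD lower bound = 8, actual |A + B| = 16.


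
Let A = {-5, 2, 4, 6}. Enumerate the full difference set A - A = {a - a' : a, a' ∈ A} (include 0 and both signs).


A - A = {a - a' : a, a' ∈ A}.
Compute a - a' for each ordered pair (a, a'):
a = -5: -5--5=0, -5-2=-7, -5-4=-9, -5-6=-11
a = 2: 2--5=7, 2-2=0, 2-4=-2, 2-6=-4
a = 4: 4--5=9, 4-2=2, 4-4=0, 4-6=-2
a = 6: 6--5=11, 6-2=4, 6-4=2, 6-6=0
Collecting distinct values (and noting 0 appears from a-a):
A - A = {-11, -9, -7, -4, -2, 0, 2, 4, 7, 9, 11}
|A - A| = 11

A - A = {-11, -9, -7, -4, -2, 0, 2, 4, 7, 9, 11}


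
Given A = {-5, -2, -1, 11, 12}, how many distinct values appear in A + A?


A + A = {a + a' : a, a' ∈ A}; |A| = 5.
General bounds: 2|A| - 1 ≤ |A + A| ≤ |A|(|A|+1)/2, i.e. 9 ≤ |A + A| ≤ 15.
Lower bound 2|A|-1 is attained iff A is an arithmetic progression.
Enumerate sums a + a' for a ≤ a' (symmetric, so this suffices):
a = -5: -5+-5=-10, -5+-2=-7, -5+-1=-6, -5+11=6, -5+12=7
a = -2: -2+-2=-4, -2+-1=-3, -2+11=9, -2+12=10
a = -1: -1+-1=-2, -1+11=10, -1+12=11
a = 11: 11+11=22, 11+12=23
a = 12: 12+12=24
Distinct sums: {-10, -7, -6, -4, -3, -2, 6, 7, 9, 10, 11, 22, 23, 24}
|A + A| = 14

|A + A| = 14


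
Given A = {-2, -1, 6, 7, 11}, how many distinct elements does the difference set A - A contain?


A - A = {a - a' : a, a' ∈ A}; |A| = 5.
Bounds: 2|A|-1 ≤ |A - A| ≤ |A|² - |A| + 1, i.e. 9 ≤ |A - A| ≤ 21.
Note: 0 ∈ A - A always (from a - a). The set is symmetric: if d ∈ A - A then -d ∈ A - A.
Enumerate nonzero differences d = a - a' with a > a' (then include -d):
Positive differences: {1, 4, 5, 7, 8, 9, 12, 13}
Full difference set: {0} ∪ (positive diffs) ∪ (negative diffs).
|A - A| = 1 + 2·8 = 17 (matches direct enumeration: 17).

|A - A| = 17


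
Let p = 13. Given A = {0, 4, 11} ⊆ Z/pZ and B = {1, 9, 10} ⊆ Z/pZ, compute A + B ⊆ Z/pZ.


Work in Z/13Z: reduce every sum a + b modulo 13.
Enumerate all 9 pairs:
a = 0: 0+1=1, 0+9=9, 0+10=10
a = 4: 4+1=5, 4+9=0, 4+10=1
a = 11: 11+1=12, 11+9=7, 11+10=8
Distinct residues collected: {0, 1, 5, 7, 8, 9, 10, 12}
|A + B| = 8 (out of 13 total residues).

A + B = {0, 1, 5, 7, 8, 9, 10, 12}


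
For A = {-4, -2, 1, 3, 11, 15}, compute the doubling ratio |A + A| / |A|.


|A| = 6.
Compute A + A by enumerating all 36 pairs.
A + A = {-8, -6, -4, -3, -1, 1, 2, 4, 6, 7, 9, 11, 12, 13, 14, 16, 18, 22, 26, 30}, so |A + A| = 20.
K = |A + A| / |A| = 20/6 = 10/3 ≈ 3.3333.
Reference: AP of size 6 gives K = 11/6 ≈ 1.8333; a fully generic set of size 6 gives K ≈ 3.5000.

|A| = 6, |A + A| = 20, K = 20/6 = 10/3.


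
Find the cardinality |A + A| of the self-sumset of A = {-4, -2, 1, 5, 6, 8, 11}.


A + A = {a + a' : a, a' ∈ A}; |A| = 7.
General bounds: 2|A| - 1 ≤ |A + A| ≤ |A|(|A|+1)/2, i.e. 13 ≤ |A + A| ≤ 28.
Lower bound 2|A|-1 is attained iff A is an arithmetic progression.
Enumerate sums a + a' for a ≤ a' (symmetric, so this suffices):
a = -4: -4+-4=-8, -4+-2=-6, -4+1=-3, -4+5=1, -4+6=2, -4+8=4, -4+11=7
a = -2: -2+-2=-4, -2+1=-1, -2+5=3, -2+6=4, -2+8=6, -2+11=9
a = 1: 1+1=2, 1+5=6, 1+6=7, 1+8=9, 1+11=12
a = 5: 5+5=10, 5+6=11, 5+8=13, 5+11=16
a = 6: 6+6=12, 6+8=14, 6+11=17
a = 8: 8+8=16, 8+11=19
a = 11: 11+11=22
Distinct sums: {-8, -6, -4, -3, -1, 1, 2, 3, 4, 6, 7, 9, 10, 11, 12, 13, 14, 16, 17, 19, 22}
|A + A| = 21

|A + A| = 21


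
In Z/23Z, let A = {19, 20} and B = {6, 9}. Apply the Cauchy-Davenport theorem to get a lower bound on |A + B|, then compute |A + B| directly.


Cauchy-Davenport: |A + B| ≥ min(p, |A| + |B| - 1) for A, B nonempty in Z/pZ.
|A| = 2, |B| = 2, p = 23.
CD lower bound = min(23, 2 + 2 - 1) = min(23, 3) = 3.
Compute A + B mod 23 directly:
a = 19: 19+6=2, 19+9=5
a = 20: 20+6=3, 20+9=6
A + B = {2, 3, 5, 6}, so |A + B| = 4.
Verify: 4 ≥ 3? Yes ✓.

CD lower bound = 3, actual |A + B| = 4.


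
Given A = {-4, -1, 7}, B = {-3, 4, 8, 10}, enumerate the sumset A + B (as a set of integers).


A + B = {a + b : a ∈ A, b ∈ B}.
Enumerate all |A|·|B| = 3·4 = 12 pairs (a, b) and collect distinct sums.
a = -4: -4+-3=-7, -4+4=0, -4+8=4, -4+10=6
a = -1: -1+-3=-4, -1+4=3, -1+8=7, -1+10=9
a = 7: 7+-3=4, 7+4=11, 7+8=15, 7+10=17
Collecting distinct sums: A + B = {-7, -4, 0, 3, 4, 6, 7, 9, 11, 15, 17}
|A + B| = 11

A + B = {-7, -4, 0, 3, 4, 6, 7, 9, 11, 15, 17}


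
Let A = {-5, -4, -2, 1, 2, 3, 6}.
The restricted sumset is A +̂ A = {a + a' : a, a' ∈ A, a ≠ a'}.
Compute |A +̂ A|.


Restricted sumset: A +̂ A = {a + a' : a ∈ A, a' ∈ A, a ≠ a'}.
Equivalently, take A + A and drop any sum 2a that is achievable ONLY as a + a for a ∈ A (i.e. sums representable only with equal summands).
Enumerate pairs (a, a') with a < a' (symmetric, so each unordered pair gives one sum; this covers all a ≠ a'):
  -5 + -4 = -9
  -5 + -2 = -7
  -5 + 1 = -4
  -5 + 2 = -3
  -5 + 3 = -2
  -5 + 6 = 1
  -4 + -2 = -6
  -4 + 1 = -3
  -4 + 2 = -2
  -4 + 3 = -1
  -4 + 6 = 2
  -2 + 1 = -1
  -2 + 2 = 0
  -2 + 3 = 1
  -2 + 6 = 4
  1 + 2 = 3
  1 + 3 = 4
  1 + 6 = 7
  2 + 3 = 5
  2 + 6 = 8
  3 + 6 = 9
Collected distinct sums: {-9, -7, -6, -4, -3, -2, -1, 0, 1, 2, 3, 4, 5, 7, 8, 9}
|A +̂ A| = 16
(Reference bound: |A +̂ A| ≥ 2|A| - 3 for |A| ≥ 2, with |A| = 7 giving ≥ 11.)

|A +̂ A| = 16


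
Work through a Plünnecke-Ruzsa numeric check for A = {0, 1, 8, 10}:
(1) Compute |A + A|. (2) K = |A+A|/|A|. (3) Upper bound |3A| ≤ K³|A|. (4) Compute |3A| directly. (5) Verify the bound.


|A| = 4.
Step 1: Compute A + A by enumerating all 16 pairs.
A + A = {0, 1, 2, 8, 9, 10, 11, 16, 18, 20}, so |A + A| = 10.
Step 2: Doubling constant K = |A + A|/|A| = 10/4 = 10/4 ≈ 2.5000.
Step 3: Plünnecke-Ruzsa gives |3A| ≤ K³·|A| = (2.5000)³ · 4 ≈ 62.5000.
Step 4: Compute 3A = A + A + A directly by enumerating all triples (a,b,c) ∈ A³; |3A| = 19.
Step 5: Check 19 ≤ 62.5000? Yes ✓.

K = 10/4, Plünnecke-Ruzsa bound K³|A| ≈ 62.5000, |3A| = 19, inequality holds.


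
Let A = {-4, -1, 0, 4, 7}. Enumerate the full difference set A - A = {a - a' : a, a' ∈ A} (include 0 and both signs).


A - A = {a - a' : a, a' ∈ A}.
Compute a - a' for each ordered pair (a, a'):
a = -4: -4--4=0, -4--1=-3, -4-0=-4, -4-4=-8, -4-7=-11
a = -1: -1--4=3, -1--1=0, -1-0=-1, -1-4=-5, -1-7=-8
a = 0: 0--4=4, 0--1=1, 0-0=0, 0-4=-4, 0-7=-7
a = 4: 4--4=8, 4--1=5, 4-0=4, 4-4=0, 4-7=-3
a = 7: 7--4=11, 7--1=8, 7-0=7, 7-4=3, 7-7=0
Collecting distinct values (and noting 0 appears from a-a):
A - A = {-11, -8, -7, -5, -4, -3, -1, 0, 1, 3, 4, 5, 7, 8, 11}
|A - A| = 15

A - A = {-11, -8, -7, -5, -4, -3, -1, 0, 1, 3, 4, 5, 7, 8, 11}


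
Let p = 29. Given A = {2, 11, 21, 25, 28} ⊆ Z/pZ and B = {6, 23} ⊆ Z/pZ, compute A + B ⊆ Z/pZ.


Work in Z/29Z: reduce every sum a + b modulo 29.
Enumerate all 10 pairs:
a = 2: 2+6=8, 2+23=25
a = 11: 11+6=17, 11+23=5
a = 21: 21+6=27, 21+23=15
a = 25: 25+6=2, 25+23=19
a = 28: 28+6=5, 28+23=22
Distinct residues collected: {2, 5, 8, 15, 17, 19, 22, 25, 27}
|A + B| = 9 (out of 29 total residues).

A + B = {2, 5, 8, 15, 17, 19, 22, 25, 27}


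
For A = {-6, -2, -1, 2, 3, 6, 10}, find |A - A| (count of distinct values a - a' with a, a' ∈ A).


A - A = {a - a' : a, a' ∈ A}; |A| = 7.
Bounds: 2|A|-1 ≤ |A - A| ≤ |A|² - |A| + 1, i.e. 13 ≤ |A - A| ≤ 43.
Note: 0 ∈ A - A always (from a - a). The set is symmetric: if d ∈ A - A then -d ∈ A - A.
Enumerate nonzero differences d = a - a' with a > a' (then include -d):
Positive differences: {1, 3, 4, 5, 7, 8, 9, 11, 12, 16}
Full difference set: {0} ∪ (positive diffs) ∪ (negative diffs).
|A - A| = 1 + 2·10 = 21 (matches direct enumeration: 21).

|A - A| = 21


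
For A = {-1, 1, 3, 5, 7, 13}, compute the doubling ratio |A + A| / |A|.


|A| = 6.
Compute A + A by enumerating all 36 pairs.
A + A = {-2, 0, 2, 4, 6, 8, 10, 12, 14, 16, 18, 20, 26}, so |A + A| = 13.
K = |A + A| / |A| = 13/6 (already in lowest terms) ≈ 2.1667.
Reference: AP of size 6 gives K = 11/6 ≈ 1.8333; a fully generic set of size 6 gives K ≈ 3.5000.

|A| = 6, |A + A| = 13, K = 13/6.


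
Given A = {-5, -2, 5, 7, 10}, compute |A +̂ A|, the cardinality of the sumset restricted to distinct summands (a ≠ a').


Restricted sumset: A +̂ A = {a + a' : a ∈ A, a' ∈ A, a ≠ a'}.
Equivalently, take A + A and drop any sum 2a that is achievable ONLY as a + a for a ∈ A (i.e. sums representable only with equal summands).
Enumerate pairs (a, a') with a < a' (symmetric, so each unordered pair gives one sum; this covers all a ≠ a'):
  -5 + -2 = -7
  -5 + 5 = 0
  -5 + 7 = 2
  -5 + 10 = 5
  -2 + 5 = 3
  -2 + 7 = 5
  -2 + 10 = 8
  5 + 7 = 12
  5 + 10 = 15
  7 + 10 = 17
Collected distinct sums: {-7, 0, 2, 3, 5, 8, 12, 15, 17}
|A +̂ A| = 9
(Reference bound: |A +̂ A| ≥ 2|A| - 3 for |A| ≥ 2, with |A| = 5 giving ≥ 7.)

|A +̂ A| = 9


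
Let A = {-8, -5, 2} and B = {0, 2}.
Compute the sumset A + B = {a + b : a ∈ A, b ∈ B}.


A + B = {a + b : a ∈ A, b ∈ B}.
Enumerate all |A|·|B| = 3·2 = 6 pairs (a, b) and collect distinct sums.
a = -8: -8+0=-8, -8+2=-6
a = -5: -5+0=-5, -5+2=-3
a = 2: 2+0=2, 2+2=4
Collecting distinct sums: A + B = {-8, -6, -5, -3, 2, 4}
|A + B| = 6

A + B = {-8, -6, -5, -3, 2, 4}


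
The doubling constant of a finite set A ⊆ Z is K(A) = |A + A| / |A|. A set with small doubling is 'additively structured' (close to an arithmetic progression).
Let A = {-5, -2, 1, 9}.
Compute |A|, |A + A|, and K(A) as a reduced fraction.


|A| = 4.
Compute A + A by enumerating all 16 pairs.
A + A = {-10, -7, -4, -1, 2, 4, 7, 10, 18}, so |A + A| = 9.
K = |A + A| / |A| = 9/4 (already in lowest terms) ≈ 2.2500.
Reference: AP of size 4 gives K = 7/4 ≈ 1.7500; a fully generic set of size 4 gives K ≈ 2.5000.

|A| = 4, |A + A| = 9, K = 9/4.


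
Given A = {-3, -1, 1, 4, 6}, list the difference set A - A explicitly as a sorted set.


A - A = {a - a' : a, a' ∈ A}.
Compute a - a' for each ordered pair (a, a'):
a = -3: -3--3=0, -3--1=-2, -3-1=-4, -3-4=-7, -3-6=-9
a = -1: -1--3=2, -1--1=0, -1-1=-2, -1-4=-5, -1-6=-7
a = 1: 1--3=4, 1--1=2, 1-1=0, 1-4=-3, 1-6=-5
a = 4: 4--3=7, 4--1=5, 4-1=3, 4-4=0, 4-6=-2
a = 6: 6--3=9, 6--1=7, 6-1=5, 6-4=2, 6-6=0
Collecting distinct values (and noting 0 appears from a-a):
A - A = {-9, -7, -5, -4, -3, -2, 0, 2, 3, 4, 5, 7, 9}
|A - A| = 13

A - A = {-9, -7, -5, -4, -3, -2, 0, 2, 3, 4, 5, 7, 9}


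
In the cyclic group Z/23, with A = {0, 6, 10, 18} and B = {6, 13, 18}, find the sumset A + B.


Work in Z/23Z: reduce every sum a + b modulo 23.
Enumerate all 12 pairs:
a = 0: 0+6=6, 0+13=13, 0+18=18
a = 6: 6+6=12, 6+13=19, 6+18=1
a = 10: 10+6=16, 10+13=0, 10+18=5
a = 18: 18+6=1, 18+13=8, 18+18=13
Distinct residues collected: {0, 1, 5, 6, 8, 12, 13, 16, 18, 19}
|A + B| = 10 (out of 23 total residues).

A + B = {0, 1, 5, 6, 8, 12, 13, 16, 18, 19}


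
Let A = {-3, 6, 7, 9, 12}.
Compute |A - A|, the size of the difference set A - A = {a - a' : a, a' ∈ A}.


A - A = {a - a' : a, a' ∈ A}; |A| = 5.
Bounds: 2|A|-1 ≤ |A - A| ≤ |A|² - |A| + 1, i.e. 9 ≤ |A - A| ≤ 21.
Note: 0 ∈ A - A always (from a - a). The set is symmetric: if d ∈ A - A then -d ∈ A - A.
Enumerate nonzero differences d = a - a' with a > a' (then include -d):
Positive differences: {1, 2, 3, 5, 6, 9, 10, 12, 15}
Full difference set: {0} ∪ (positive diffs) ∪ (negative diffs).
|A - A| = 1 + 2·9 = 19 (matches direct enumeration: 19).

|A - A| = 19


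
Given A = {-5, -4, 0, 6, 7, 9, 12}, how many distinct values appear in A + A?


A + A = {a + a' : a, a' ∈ A}; |A| = 7.
General bounds: 2|A| - 1 ≤ |A + A| ≤ |A|(|A|+1)/2, i.e. 13 ≤ |A + A| ≤ 28.
Lower bound 2|A|-1 is attained iff A is an arithmetic progression.
Enumerate sums a + a' for a ≤ a' (symmetric, so this suffices):
a = -5: -5+-5=-10, -5+-4=-9, -5+0=-5, -5+6=1, -5+7=2, -5+9=4, -5+12=7
a = -4: -4+-4=-8, -4+0=-4, -4+6=2, -4+7=3, -4+9=5, -4+12=8
a = 0: 0+0=0, 0+6=6, 0+7=7, 0+9=9, 0+12=12
a = 6: 6+6=12, 6+7=13, 6+9=15, 6+12=18
a = 7: 7+7=14, 7+9=16, 7+12=19
a = 9: 9+9=18, 9+12=21
a = 12: 12+12=24
Distinct sums: {-10, -9, -8, -5, -4, 0, 1, 2, 3, 4, 5, 6, 7, 8, 9, 12, 13, 14, 15, 16, 18, 19, 21, 24}
|A + A| = 24

|A + A| = 24


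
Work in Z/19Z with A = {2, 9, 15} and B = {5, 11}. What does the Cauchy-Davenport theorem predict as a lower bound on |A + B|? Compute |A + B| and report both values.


Cauchy-Davenport: |A + B| ≥ min(p, |A| + |B| - 1) for A, B nonempty in Z/pZ.
|A| = 3, |B| = 2, p = 19.
CD lower bound = min(19, 3 + 2 - 1) = min(19, 4) = 4.
Compute A + B mod 19 directly:
a = 2: 2+5=7, 2+11=13
a = 9: 9+5=14, 9+11=1
a = 15: 15+5=1, 15+11=7
A + B = {1, 7, 13, 14}, so |A + B| = 4.
Verify: 4 ≥ 4? Yes ✓.

CD lower bound = 4, actual |A + B| = 4.


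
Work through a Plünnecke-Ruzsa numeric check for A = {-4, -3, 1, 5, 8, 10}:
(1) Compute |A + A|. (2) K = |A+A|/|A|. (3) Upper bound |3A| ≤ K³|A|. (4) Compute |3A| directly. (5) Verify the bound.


|A| = 6.
Step 1: Compute A + A by enumerating all 36 pairs.
A + A = {-8, -7, -6, -3, -2, 1, 2, 4, 5, 6, 7, 9, 10, 11, 13, 15, 16, 18, 20}, so |A + A| = 19.
Step 2: Doubling constant K = |A + A|/|A| = 19/6 = 19/6 ≈ 3.1667.
Step 3: Plünnecke-Ruzsa gives |3A| ≤ K³·|A| = (3.1667)³ · 6 ≈ 190.5278.
Step 4: Compute 3A = A + A + A directly by enumerating all triples (a,b,c) ∈ A³; |3A| = 38.
Step 5: Check 38 ≤ 190.5278? Yes ✓.

K = 19/6, Plünnecke-Ruzsa bound K³|A| ≈ 190.5278, |3A| = 38, inequality holds.


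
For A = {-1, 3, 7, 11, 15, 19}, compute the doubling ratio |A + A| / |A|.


|A| = 6.
Compute A + A by enumerating all 36 pairs.
A + A = {-2, 2, 6, 10, 14, 18, 22, 26, 30, 34, 38}, so |A + A| = 11.
K = |A + A| / |A| = 11/6 (already in lowest terms) ≈ 1.8333.
Reference: AP of size 6 gives K = 11/6 ≈ 1.8333; a fully generic set of size 6 gives K ≈ 3.5000.

|A| = 6, |A + A| = 11, K = 11/6.


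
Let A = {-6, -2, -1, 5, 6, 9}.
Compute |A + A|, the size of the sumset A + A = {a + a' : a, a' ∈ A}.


A + A = {a + a' : a, a' ∈ A}; |A| = 6.
General bounds: 2|A| - 1 ≤ |A + A| ≤ |A|(|A|+1)/2, i.e. 11 ≤ |A + A| ≤ 21.
Lower bound 2|A|-1 is attained iff A is an arithmetic progression.
Enumerate sums a + a' for a ≤ a' (symmetric, so this suffices):
a = -6: -6+-6=-12, -6+-2=-8, -6+-1=-7, -6+5=-1, -6+6=0, -6+9=3
a = -2: -2+-2=-4, -2+-1=-3, -2+5=3, -2+6=4, -2+9=7
a = -1: -1+-1=-2, -1+5=4, -1+6=5, -1+9=8
a = 5: 5+5=10, 5+6=11, 5+9=14
a = 6: 6+6=12, 6+9=15
a = 9: 9+9=18
Distinct sums: {-12, -8, -7, -4, -3, -2, -1, 0, 3, 4, 5, 7, 8, 10, 11, 12, 14, 15, 18}
|A + A| = 19

|A + A| = 19


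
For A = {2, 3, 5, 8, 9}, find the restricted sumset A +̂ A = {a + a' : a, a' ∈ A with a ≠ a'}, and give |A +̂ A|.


Restricted sumset: A +̂ A = {a + a' : a ∈ A, a' ∈ A, a ≠ a'}.
Equivalently, take A + A and drop any sum 2a that is achievable ONLY as a + a for a ∈ A (i.e. sums representable only with equal summands).
Enumerate pairs (a, a') with a < a' (symmetric, so each unordered pair gives one sum; this covers all a ≠ a'):
  2 + 3 = 5
  2 + 5 = 7
  2 + 8 = 10
  2 + 9 = 11
  3 + 5 = 8
  3 + 8 = 11
  3 + 9 = 12
  5 + 8 = 13
  5 + 9 = 14
  8 + 9 = 17
Collected distinct sums: {5, 7, 8, 10, 11, 12, 13, 14, 17}
|A +̂ A| = 9
(Reference bound: |A +̂ A| ≥ 2|A| - 3 for |A| ≥ 2, with |A| = 5 giving ≥ 7.)

|A +̂ A| = 9


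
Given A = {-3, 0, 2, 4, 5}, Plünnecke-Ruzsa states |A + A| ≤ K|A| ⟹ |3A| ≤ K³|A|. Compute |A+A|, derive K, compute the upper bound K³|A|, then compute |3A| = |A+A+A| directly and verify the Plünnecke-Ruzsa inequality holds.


|A| = 5.
Step 1: Compute A + A by enumerating all 25 pairs.
A + A = {-6, -3, -1, 0, 1, 2, 4, 5, 6, 7, 8, 9, 10}, so |A + A| = 13.
Step 2: Doubling constant K = |A + A|/|A| = 13/5 = 13/5 ≈ 2.6000.
Step 3: Plünnecke-Ruzsa gives |3A| ≤ K³·|A| = (2.6000)³ · 5 ≈ 87.8800.
Step 4: Compute 3A = A + A + A directly by enumerating all triples (a,b,c) ∈ A³; |3A| = 22.
Step 5: Check 22 ≤ 87.8800? Yes ✓.

K = 13/5, Plünnecke-Ruzsa bound K³|A| ≈ 87.8800, |3A| = 22, inequality holds.


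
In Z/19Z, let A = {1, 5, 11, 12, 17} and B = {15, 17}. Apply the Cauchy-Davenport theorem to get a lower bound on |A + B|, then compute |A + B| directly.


Cauchy-Davenport: |A + B| ≥ min(p, |A| + |B| - 1) for A, B nonempty in Z/pZ.
|A| = 5, |B| = 2, p = 19.
CD lower bound = min(19, 5 + 2 - 1) = min(19, 6) = 6.
Compute A + B mod 19 directly:
a = 1: 1+15=16, 1+17=18
a = 5: 5+15=1, 5+17=3
a = 11: 11+15=7, 11+17=9
a = 12: 12+15=8, 12+17=10
a = 17: 17+15=13, 17+17=15
A + B = {1, 3, 7, 8, 9, 10, 13, 15, 16, 18}, so |A + B| = 10.
Verify: 10 ≥ 6? Yes ✓.

CD lower bound = 6, actual |A + B| = 10.


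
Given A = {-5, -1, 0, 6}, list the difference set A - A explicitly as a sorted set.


A - A = {a - a' : a, a' ∈ A}.
Compute a - a' for each ordered pair (a, a'):
a = -5: -5--5=0, -5--1=-4, -5-0=-5, -5-6=-11
a = -1: -1--5=4, -1--1=0, -1-0=-1, -1-6=-7
a = 0: 0--5=5, 0--1=1, 0-0=0, 0-6=-6
a = 6: 6--5=11, 6--1=7, 6-0=6, 6-6=0
Collecting distinct values (and noting 0 appears from a-a):
A - A = {-11, -7, -6, -5, -4, -1, 0, 1, 4, 5, 6, 7, 11}
|A - A| = 13

A - A = {-11, -7, -6, -5, -4, -1, 0, 1, 4, 5, 6, 7, 11}


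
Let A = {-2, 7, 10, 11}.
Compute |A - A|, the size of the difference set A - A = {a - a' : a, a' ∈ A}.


A - A = {a - a' : a, a' ∈ A}; |A| = 4.
Bounds: 2|A|-1 ≤ |A - A| ≤ |A|² - |A| + 1, i.e. 7 ≤ |A - A| ≤ 13.
Note: 0 ∈ A - A always (from a - a). The set is symmetric: if d ∈ A - A then -d ∈ A - A.
Enumerate nonzero differences d = a - a' with a > a' (then include -d):
Positive differences: {1, 3, 4, 9, 12, 13}
Full difference set: {0} ∪ (positive diffs) ∪ (negative diffs).
|A - A| = 1 + 2·6 = 13 (matches direct enumeration: 13).

|A - A| = 13


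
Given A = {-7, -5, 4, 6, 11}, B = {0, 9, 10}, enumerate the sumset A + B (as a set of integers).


A + B = {a + b : a ∈ A, b ∈ B}.
Enumerate all |A|·|B| = 5·3 = 15 pairs (a, b) and collect distinct sums.
a = -7: -7+0=-7, -7+9=2, -7+10=3
a = -5: -5+0=-5, -5+9=4, -5+10=5
a = 4: 4+0=4, 4+9=13, 4+10=14
a = 6: 6+0=6, 6+9=15, 6+10=16
a = 11: 11+0=11, 11+9=20, 11+10=21
Collecting distinct sums: A + B = {-7, -5, 2, 3, 4, 5, 6, 11, 13, 14, 15, 16, 20, 21}
|A + B| = 14

A + B = {-7, -5, 2, 3, 4, 5, 6, 11, 13, 14, 15, 16, 20, 21}


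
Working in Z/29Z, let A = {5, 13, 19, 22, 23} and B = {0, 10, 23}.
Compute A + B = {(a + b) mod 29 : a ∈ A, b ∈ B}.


Work in Z/29Z: reduce every sum a + b modulo 29.
Enumerate all 15 pairs:
a = 5: 5+0=5, 5+10=15, 5+23=28
a = 13: 13+0=13, 13+10=23, 13+23=7
a = 19: 19+0=19, 19+10=0, 19+23=13
a = 22: 22+0=22, 22+10=3, 22+23=16
a = 23: 23+0=23, 23+10=4, 23+23=17
Distinct residues collected: {0, 3, 4, 5, 7, 13, 15, 16, 17, 19, 22, 23, 28}
|A + B| = 13 (out of 29 total residues).

A + B = {0, 3, 4, 5, 7, 13, 15, 16, 17, 19, 22, 23, 28}


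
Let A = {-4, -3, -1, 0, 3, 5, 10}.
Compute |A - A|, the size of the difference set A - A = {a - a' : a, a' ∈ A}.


A - A = {a - a' : a, a' ∈ A}; |A| = 7.
Bounds: 2|A|-1 ≤ |A - A| ≤ |A|² - |A| + 1, i.e. 13 ≤ |A - A| ≤ 43.
Note: 0 ∈ A - A always (from a - a). The set is symmetric: if d ∈ A - A then -d ∈ A - A.
Enumerate nonzero differences d = a - a' with a > a' (then include -d):
Positive differences: {1, 2, 3, 4, 5, 6, 7, 8, 9, 10, 11, 13, 14}
Full difference set: {0} ∪ (positive diffs) ∪ (negative diffs).
|A - A| = 1 + 2·13 = 27 (matches direct enumeration: 27).

|A - A| = 27


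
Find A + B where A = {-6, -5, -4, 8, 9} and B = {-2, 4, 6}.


A + B = {a + b : a ∈ A, b ∈ B}.
Enumerate all |A|·|B| = 5·3 = 15 pairs (a, b) and collect distinct sums.
a = -6: -6+-2=-8, -6+4=-2, -6+6=0
a = -5: -5+-2=-7, -5+4=-1, -5+6=1
a = -4: -4+-2=-6, -4+4=0, -4+6=2
a = 8: 8+-2=6, 8+4=12, 8+6=14
a = 9: 9+-2=7, 9+4=13, 9+6=15
Collecting distinct sums: A + B = {-8, -7, -6, -2, -1, 0, 1, 2, 6, 7, 12, 13, 14, 15}
|A + B| = 14

A + B = {-8, -7, -6, -2, -1, 0, 1, 2, 6, 7, 12, 13, 14, 15}


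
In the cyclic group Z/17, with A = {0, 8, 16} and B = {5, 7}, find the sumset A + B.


Work in Z/17Z: reduce every sum a + b modulo 17.
Enumerate all 6 pairs:
a = 0: 0+5=5, 0+7=7
a = 8: 8+5=13, 8+7=15
a = 16: 16+5=4, 16+7=6
Distinct residues collected: {4, 5, 6, 7, 13, 15}
|A + B| = 6 (out of 17 total residues).

A + B = {4, 5, 6, 7, 13, 15}


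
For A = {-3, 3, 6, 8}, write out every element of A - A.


A - A = {a - a' : a, a' ∈ A}.
Compute a - a' for each ordered pair (a, a'):
a = -3: -3--3=0, -3-3=-6, -3-6=-9, -3-8=-11
a = 3: 3--3=6, 3-3=0, 3-6=-3, 3-8=-5
a = 6: 6--3=9, 6-3=3, 6-6=0, 6-8=-2
a = 8: 8--3=11, 8-3=5, 8-6=2, 8-8=0
Collecting distinct values (and noting 0 appears from a-a):
A - A = {-11, -9, -6, -5, -3, -2, 0, 2, 3, 5, 6, 9, 11}
|A - A| = 13

A - A = {-11, -9, -6, -5, -3, -2, 0, 2, 3, 5, 6, 9, 11}


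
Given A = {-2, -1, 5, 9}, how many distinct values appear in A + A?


A + A = {a + a' : a, a' ∈ A}; |A| = 4.
General bounds: 2|A| - 1 ≤ |A + A| ≤ |A|(|A|+1)/2, i.e. 7 ≤ |A + A| ≤ 10.
Lower bound 2|A|-1 is attained iff A is an arithmetic progression.
Enumerate sums a + a' for a ≤ a' (symmetric, so this suffices):
a = -2: -2+-2=-4, -2+-1=-3, -2+5=3, -2+9=7
a = -1: -1+-1=-2, -1+5=4, -1+9=8
a = 5: 5+5=10, 5+9=14
a = 9: 9+9=18
Distinct sums: {-4, -3, -2, 3, 4, 7, 8, 10, 14, 18}
|A + A| = 10

|A + A| = 10


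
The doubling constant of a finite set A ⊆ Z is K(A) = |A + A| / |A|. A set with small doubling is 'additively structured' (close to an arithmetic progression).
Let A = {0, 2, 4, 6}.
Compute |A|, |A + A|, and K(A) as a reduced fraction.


|A| = 4.
Compute A + A by enumerating all 16 pairs.
A + A = {0, 2, 4, 6, 8, 10, 12}, so |A + A| = 7.
K = |A + A| / |A| = 7/4 (already in lowest terms) ≈ 1.7500.
Reference: AP of size 4 gives K = 7/4 ≈ 1.7500; a fully generic set of size 4 gives K ≈ 2.5000.

|A| = 4, |A + A| = 7, K = 7/4.


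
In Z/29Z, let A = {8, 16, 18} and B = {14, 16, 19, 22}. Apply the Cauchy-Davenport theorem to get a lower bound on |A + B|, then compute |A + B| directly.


Cauchy-Davenport: |A + B| ≥ min(p, |A| + |B| - 1) for A, B nonempty in Z/pZ.
|A| = 3, |B| = 4, p = 29.
CD lower bound = min(29, 3 + 4 - 1) = min(29, 6) = 6.
Compute A + B mod 29 directly:
a = 8: 8+14=22, 8+16=24, 8+19=27, 8+22=1
a = 16: 16+14=1, 16+16=3, 16+19=6, 16+22=9
a = 18: 18+14=3, 18+16=5, 18+19=8, 18+22=11
A + B = {1, 3, 5, 6, 8, 9, 11, 22, 24, 27}, so |A + B| = 10.
Verify: 10 ≥ 6? Yes ✓.

CD lower bound = 6, actual |A + B| = 10.


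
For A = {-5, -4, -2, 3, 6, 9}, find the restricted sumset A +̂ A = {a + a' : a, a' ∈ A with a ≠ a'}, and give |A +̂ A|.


Restricted sumset: A +̂ A = {a + a' : a ∈ A, a' ∈ A, a ≠ a'}.
Equivalently, take A + A and drop any sum 2a that is achievable ONLY as a + a for a ∈ A (i.e. sums representable only with equal summands).
Enumerate pairs (a, a') with a < a' (symmetric, so each unordered pair gives one sum; this covers all a ≠ a'):
  -5 + -4 = -9
  -5 + -2 = -7
  -5 + 3 = -2
  -5 + 6 = 1
  -5 + 9 = 4
  -4 + -2 = -6
  -4 + 3 = -1
  -4 + 6 = 2
  -4 + 9 = 5
  -2 + 3 = 1
  -2 + 6 = 4
  -2 + 9 = 7
  3 + 6 = 9
  3 + 9 = 12
  6 + 9 = 15
Collected distinct sums: {-9, -7, -6, -2, -1, 1, 2, 4, 5, 7, 9, 12, 15}
|A +̂ A| = 13
(Reference bound: |A +̂ A| ≥ 2|A| - 3 for |A| ≥ 2, with |A| = 6 giving ≥ 9.)

|A +̂ A| = 13


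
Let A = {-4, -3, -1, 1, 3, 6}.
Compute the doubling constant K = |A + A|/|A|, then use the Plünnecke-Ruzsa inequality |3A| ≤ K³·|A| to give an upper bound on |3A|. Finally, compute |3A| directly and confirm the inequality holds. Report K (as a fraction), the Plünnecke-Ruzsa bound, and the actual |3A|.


|A| = 6.
Step 1: Compute A + A by enumerating all 36 pairs.
A + A = {-8, -7, -6, -5, -4, -3, -2, -1, 0, 2, 3, 4, 5, 6, 7, 9, 12}, so |A + A| = 17.
Step 2: Doubling constant K = |A + A|/|A| = 17/6 = 17/6 ≈ 2.8333.
Step 3: Plünnecke-Ruzsa gives |3A| ≤ K³·|A| = (2.8333)³ · 6 ≈ 136.4722.
Step 4: Compute 3A = A + A + A directly by enumerating all triples (a,b,c) ∈ A³; |3A| = 28.
Step 5: Check 28 ≤ 136.4722? Yes ✓.

K = 17/6, Plünnecke-Ruzsa bound K³|A| ≈ 136.4722, |3A| = 28, inequality holds.


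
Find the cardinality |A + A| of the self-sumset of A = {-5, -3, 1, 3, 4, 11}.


A + A = {a + a' : a, a' ∈ A}; |A| = 6.
General bounds: 2|A| - 1 ≤ |A + A| ≤ |A|(|A|+1)/2, i.e. 11 ≤ |A + A| ≤ 21.
Lower bound 2|A|-1 is attained iff A is an arithmetic progression.
Enumerate sums a + a' for a ≤ a' (symmetric, so this suffices):
a = -5: -5+-5=-10, -5+-3=-8, -5+1=-4, -5+3=-2, -5+4=-1, -5+11=6
a = -3: -3+-3=-6, -3+1=-2, -3+3=0, -3+4=1, -3+11=8
a = 1: 1+1=2, 1+3=4, 1+4=5, 1+11=12
a = 3: 3+3=6, 3+4=7, 3+11=14
a = 4: 4+4=8, 4+11=15
a = 11: 11+11=22
Distinct sums: {-10, -8, -6, -4, -2, -1, 0, 1, 2, 4, 5, 6, 7, 8, 12, 14, 15, 22}
|A + A| = 18

|A + A| = 18


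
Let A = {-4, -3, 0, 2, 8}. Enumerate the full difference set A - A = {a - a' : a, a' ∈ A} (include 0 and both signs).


A - A = {a - a' : a, a' ∈ A}.
Compute a - a' for each ordered pair (a, a'):
a = -4: -4--4=0, -4--3=-1, -4-0=-4, -4-2=-6, -4-8=-12
a = -3: -3--4=1, -3--3=0, -3-0=-3, -3-2=-5, -3-8=-11
a = 0: 0--4=4, 0--3=3, 0-0=0, 0-2=-2, 0-8=-8
a = 2: 2--4=6, 2--3=5, 2-0=2, 2-2=0, 2-8=-6
a = 8: 8--4=12, 8--3=11, 8-0=8, 8-2=6, 8-8=0
Collecting distinct values (and noting 0 appears from a-a):
A - A = {-12, -11, -8, -6, -5, -4, -3, -2, -1, 0, 1, 2, 3, 4, 5, 6, 8, 11, 12}
|A - A| = 19

A - A = {-12, -11, -8, -6, -5, -4, -3, -2, -1, 0, 1, 2, 3, 4, 5, 6, 8, 11, 12}


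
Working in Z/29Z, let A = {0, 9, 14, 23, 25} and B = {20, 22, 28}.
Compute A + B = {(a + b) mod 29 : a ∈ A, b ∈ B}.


Work in Z/29Z: reduce every sum a + b modulo 29.
Enumerate all 15 pairs:
a = 0: 0+20=20, 0+22=22, 0+28=28
a = 9: 9+20=0, 9+22=2, 9+28=8
a = 14: 14+20=5, 14+22=7, 14+28=13
a = 23: 23+20=14, 23+22=16, 23+28=22
a = 25: 25+20=16, 25+22=18, 25+28=24
Distinct residues collected: {0, 2, 5, 7, 8, 13, 14, 16, 18, 20, 22, 24, 28}
|A + B| = 13 (out of 29 total residues).

A + B = {0, 2, 5, 7, 8, 13, 14, 16, 18, 20, 22, 24, 28}


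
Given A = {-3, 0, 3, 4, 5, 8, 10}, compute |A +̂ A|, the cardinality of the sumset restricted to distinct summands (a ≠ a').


Restricted sumset: A +̂ A = {a + a' : a ∈ A, a' ∈ A, a ≠ a'}.
Equivalently, take A + A and drop any sum 2a that is achievable ONLY as a + a for a ∈ A (i.e. sums representable only with equal summands).
Enumerate pairs (a, a') with a < a' (symmetric, so each unordered pair gives one sum; this covers all a ≠ a'):
  -3 + 0 = -3
  -3 + 3 = 0
  -3 + 4 = 1
  -3 + 5 = 2
  -3 + 8 = 5
  -3 + 10 = 7
  0 + 3 = 3
  0 + 4 = 4
  0 + 5 = 5
  0 + 8 = 8
  0 + 10 = 10
  3 + 4 = 7
  3 + 5 = 8
  3 + 8 = 11
  3 + 10 = 13
  4 + 5 = 9
  4 + 8 = 12
  4 + 10 = 14
  5 + 8 = 13
  5 + 10 = 15
  8 + 10 = 18
Collected distinct sums: {-3, 0, 1, 2, 3, 4, 5, 7, 8, 9, 10, 11, 12, 13, 14, 15, 18}
|A +̂ A| = 17
(Reference bound: |A +̂ A| ≥ 2|A| - 3 for |A| ≥ 2, with |A| = 7 giving ≥ 11.)

|A +̂ A| = 17


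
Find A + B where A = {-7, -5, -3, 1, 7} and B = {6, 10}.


A + B = {a + b : a ∈ A, b ∈ B}.
Enumerate all |A|·|B| = 5·2 = 10 pairs (a, b) and collect distinct sums.
a = -7: -7+6=-1, -7+10=3
a = -5: -5+6=1, -5+10=5
a = -3: -3+6=3, -3+10=7
a = 1: 1+6=7, 1+10=11
a = 7: 7+6=13, 7+10=17
Collecting distinct sums: A + B = {-1, 1, 3, 5, 7, 11, 13, 17}
|A + B| = 8

A + B = {-1, 1, 3, 5, 7, 11, 13, 17}


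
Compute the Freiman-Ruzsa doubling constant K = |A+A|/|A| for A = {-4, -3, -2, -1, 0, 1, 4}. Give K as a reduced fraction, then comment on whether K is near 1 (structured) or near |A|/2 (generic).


|A| = 7.
Compute A + A by enumerating all 49 pairs.
A + A = {-8, -7, -6, -5, -4, -3, -2, -1, 0, 1, 2, 3, 4, 5, 8}, so |A + A| = 15.
K = |A + A| / |A| = 15/7 (already in lowest terms) ≈ 2.1429.
Reference: AP of size 7 gives K = 13/7 ≈ 1.8571; a fully generic set of size 7 gives K ≈ 4.0000.

|A| = 7, |A + A| = 15, K = 15/7.


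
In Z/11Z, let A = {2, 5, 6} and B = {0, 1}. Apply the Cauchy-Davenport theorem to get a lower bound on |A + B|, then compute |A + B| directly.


Cauchy-Davenport: |A + B| ≥ min(p, |A| + |B| - 1) for A, B nonempty in Z/pZ.
|A| = 3, |B| = 2, p = 11.
CD lower bound = min(11, 3 + 2 - 1) = min(11, 4) = 4.
Compute A + B mod 11 directly:
a = 2: 2+0=2, 2+1=3
a = 5: 5+0=5, 5+1=6
a = 6: 6+0=6, 6+1=7
A + B = {2, 3, 5, 6, 7}, so |A + B| = 5.
Verify: 5 ≥ 4? Yes ✓.

CD lower bound = 4, actual |A + B| = 5.


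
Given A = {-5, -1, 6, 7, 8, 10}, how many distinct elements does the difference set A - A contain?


A - A = {a - a' : a, a' ∈ A}; |A| = 6.
Bounds: 2|A|-1 ≤ |A - A| ≤ |A|² - |A| + 1, i.e. 11 ≤ |A - A| ≤ 31.
Note: 0 ∈ A - A always (from a - a). The set is symmetric: if d ∈ A - A then -d ∈ A - A.
Enumerate nonzero differences d = a - a' with a > a' (then include -d):
Positive differences: {1, 2, 3, 4, 7, 8, 9, 11, 12, 13, 15}
Full difference set: {0} ∪ (positive diffs) ∪ (negative diffs).
|A - A| = 1 + 2·11 = 23 (matches direct enumeration: 23).

|A - A| = 23


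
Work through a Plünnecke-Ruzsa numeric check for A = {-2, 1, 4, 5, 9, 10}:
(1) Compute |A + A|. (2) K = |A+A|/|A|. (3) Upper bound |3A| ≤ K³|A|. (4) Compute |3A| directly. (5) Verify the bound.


|A| = 6.
Step 1: Compute A + A by enumerating all 36 pairs.
A + A = {-4, -1, 2, 3, 5, 6, 7, 8, 9, 10, 11, 13, 14, 15, 18, 19, 20}, so |A + A| = 17.
Step 2: Doubling constant K = |A + A|/|A| = 17/6 = 17/6 ≈ 2.8333.
Step 3: Plünnecke-Ruzsa gives |3A| ≤ K³·|A| = (2.8333)³ · 6 ≈ 136.4722.
Step 4: Compute 3A = A + A + A directly by enumerating all triples (a,b,c) ∈ A³; |3A| = 31.
Step 5: Check 31 ≤ 136.4722? Yes ✓.

K = 17/6, Plünnecke-Ruzsa bound K³|A| ≈ 136.4722, |3A| = 31, inequality holds.


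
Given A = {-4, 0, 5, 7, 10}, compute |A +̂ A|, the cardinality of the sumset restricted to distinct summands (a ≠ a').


Restricted sumset: A +̂ A = {a + a' : a ∈ A, a' ∈ A, a ≠ a'}.
Equivalently, take A + A and drop any sum 2a that is achievable ONLY as a + a for a ∈ A (i.e. sums representable only with equal summands).
Enumerate pairs (a, a') with a < a' (symmetric, so each unordered pair gives one sum; this covers all a ≠ a'):
  -4 + 0 = -4
  -4 + 5 = 1
  -4 + 7 = 3
  -4 + 10 = 6
  0 + 5 = 5
  0 + 7 = 7
  0 + 10 = 10
  5 + 7 = 12
  5 + 10 = 15
  7 + 10 = 17
Collected distinct sums: {-4, 1, 3, 5, 6, 7, 10, 12, 15, 17}
|A +̂ A| = 10
(Reference bound: |A +̂ A| ≥ 2|A| - 3 for |A| ≥ 2, with |A| = 5 giving ≥ 7.)

|A +̂ A| = 10


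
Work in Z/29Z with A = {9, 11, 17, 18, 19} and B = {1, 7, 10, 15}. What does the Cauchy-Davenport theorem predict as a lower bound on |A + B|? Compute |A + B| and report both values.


Cauchy-Davenport: |A + B| ≥ min(p, |A| + |B| - 1) for A, B nonempty in Z/pZ.
|A| = 5, |B| = 4, p = 29.
CD lower bound = min(29, 5 + 4 - 1) = min(29, 8) = 8.
Compute A + B mod 29 directly:
a = 9: 9+1=10, 9+7=16, 9+10=19, 9+15=24
a = 11: 11+1=12, 11+7=18, 11+10=21, 11+15=26
a = 17: 17+1=18, 17+7=24, 17+10=27, 17+15=3
a = 18: 18+1=19, 18+7=25, 18+10=28, 18+15=4
a = 19: 19+1=20, 19+7=26, 19+10=0, 19+15=5
A + B = {0, 3, 4, 5, 10, 12, 16, 18, 19, 20, 21, 24, 25, 26, 27, 28}, so |A + B| = 16.
Verify: 16 ≥ 8? Yes ✓.

CD lower bound = 8, actual |A + B| = 16.


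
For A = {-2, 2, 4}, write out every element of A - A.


A - A = {a - a' : a, a' ∈ A}.
Compute a - a' for each ordered pair (a, a'):
a = -2: -2--2=0, -2-2=-4, -2-4=-6
a = 2: 2--2=4, 2-2=0, 2-4=-2
a = 4: 4--2=6, 4-2=2, 4-4=0
Collecting distinct values (and noting 0 appears from a-a):
A - A = {-6, -4, -2, 0, 2, 4, 6}
|A - A| = 7

A - A = {-6, -4, -2, 0, 2, 4, 6}


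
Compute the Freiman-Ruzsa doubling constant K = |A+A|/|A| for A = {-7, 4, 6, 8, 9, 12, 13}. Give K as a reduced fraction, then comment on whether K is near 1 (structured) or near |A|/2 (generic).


|A| = 7.
Compute A + A by enumerating all 49 pairs.
A + A = {-14, -3, -1, 1, 2, 5, 6, 8, 10, 12, 13, 14, 15, 16, 17, 18, 19, 20, 21, 22, 24, 25, 26}, so |A + A| = 23.
K = |A + A| / |A| = 23/7 (already in lowest terms) ≈ 3.2857.
Reference: AP of size 7 gives K = 13/7 ≈ 1.8571; a fully generic set of size 7 gives K ≈ 4.0000.

|A| = 7, |A + A| = 23, K = 23/7.


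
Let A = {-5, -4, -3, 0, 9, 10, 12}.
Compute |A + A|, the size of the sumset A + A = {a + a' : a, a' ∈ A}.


A + A = {a + a' : a, a' ∈ A}; |A| = 7.
General bounds: 2|A| - 1 ≤ |A + A| ≤ |A|(|A|+1)/2, i.e. 13 ≤ |A + A| ≤ 28.
Lower bound 2|A|-1 is attained iff A is an arithmetic progression.
Enumerate sums a + a' for a ≤ a' (symmetric, so this suffices):
a = -5: -5+-5=-10, -5+-4=-9, -5+-3=-8, -5+0=-5, -5+9=4, -5+10=5, -5+12=7
a = -4: -4+-4=-8, -4+-3=-7, -4+0=-4, -4+9=5, -4+10=6, -4+12=8
a = -3: -3+-3=-6, -3+0=-3, -3+9=6, -3+10=7, -3+12=9
a = 0: 0+0=0, 0+9=9, 0+10=10, 0+12=12
a = 9: 9+9=18, 9+10=19, 9+12=21
a = 10: 10+10=20, 10+12=22
a = 12: 12+12=24
Distinct sums: {-10, -9, -8, -7, -6, -5, -4, -3, 0, 4, 5, 6, 7, 8, 9, 10, 12, 18, 19, 20, 21, 22, 24}
|A + A| = 23

|A + A| = 23


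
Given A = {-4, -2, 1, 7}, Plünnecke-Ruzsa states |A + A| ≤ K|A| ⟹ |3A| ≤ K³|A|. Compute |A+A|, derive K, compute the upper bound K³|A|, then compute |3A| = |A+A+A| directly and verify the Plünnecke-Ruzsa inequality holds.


|A| = 4.
Step 1: Compute A + A by enumerating all 16 pairs.
A + A = {-8, -6, -4, -3, -1, 2, 3, 5, 8, 14}, so |A + A| = 10.
Step 2: Doubling constant K = |A + A|/|A| = 10/4 = 10/4 ≈ 2.5000.
Step 3: Plünnecke-Ruzsa gives |3A| ≤ K³·|A| = (2.5000)³ · 4 ≈ 62.5000.
Step 4: Compute 3A = A + A + A directly by enumerating all triples (a,b,c) ∈ A³; |3A| = 19.
Step 5: Check 19 ≤ 62.5000? Yes ✓.

K = 10/4, Plünnecke-Ruzsa bound K³|A| ≈ 62.5000, |3A| = 19, inequality holds.


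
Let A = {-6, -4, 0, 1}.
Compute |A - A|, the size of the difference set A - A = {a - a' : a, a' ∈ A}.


A - A = {a - a' : a, a' ∈ A}; |A| = 4.
Bounds: 2|A|-1 ≤ |A - A| ≤ |A|² - |A| + 1, i.e. 7 ≤ |A - A| ≤ 13.
Note: 0 ∈ A - A always (from a - a). The set is symmetric: if d ∈ A - A then -d ∈ A - A.
Enumerate nonzero differences d = a - a' with a > a' (then include -d):
Positive differences: {1, 2, 4, 5, 6, 7}
Full difference set: {0} ∪ (positive diffs) ∪ (negative diffs).
|A - A| = 1 + 2·6 = 13 (matches direct enumeration: 13).

|A - A| = 13
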